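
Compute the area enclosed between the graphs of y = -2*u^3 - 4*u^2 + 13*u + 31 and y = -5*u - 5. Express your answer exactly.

443/3

Set the curves equal: -2*u^3 - 4*u^2 + 13*u + 31 = -5*u - 5, so -2*u^3 - 4*u^2 + 18*u + 36 = 0, which factors as -2*(u - 3)*(u + 2)*(u + 3) = 0. The curves meet at u = -3, -2, 3.
On [-3, -2], y = -5*u - 5 is on top; that piece has area ∫[-3,-2] (-(-2*u^3 - 4*u^2 + 18*u + 36)) du = 11/6.
On [-2, 3], y = -2*u^3 - 4*u^2 + 13*u + 31 is on top; that piece has area ∫[-2,3] (-2*u^3 - 4*u^2 + 18*u + 36) du = 875/6.
Total enclosed area = 11/6 + 875/6 = 443/3.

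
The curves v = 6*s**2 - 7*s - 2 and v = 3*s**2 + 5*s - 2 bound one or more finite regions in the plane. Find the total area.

Set the curves equal: 6*s**2 - 7*s - 2 = 3*s**2 + 5*s - 2, so 3*s**2 - 12*s = 0, which factors as 3*s*(s - 4) = 0. The curves meet at s = 0, 4.
On [0, 4], v = 3*s**2 + 5*s - 2 is on top; that piece has area ∫[0,4] (-(3*s**2 - 12*s)) ds = 32.

32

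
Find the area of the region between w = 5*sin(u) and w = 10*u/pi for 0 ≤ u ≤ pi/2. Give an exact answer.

5 - 5*pi/4

On [0, pi/2], (5*sin(u)) - (10*u/pi) = -10*u/pi + 5*sin(u) is ≥ 0 throughout, so the area is a single integral of |-10*u/pi + 5*sin(u)|.
∫[0,pi/2] (-10*u/pi + 5*sin(u)) du = 5 - 5*pi/4.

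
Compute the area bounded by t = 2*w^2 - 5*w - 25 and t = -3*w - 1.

Both boundary curves give t as a function of w, so integrate with respect to w. Setting them equal: 2*w^2 - 2*w - 24 = 0, i.e. 2*(w - 4)*(w + 3) = 0, so they meet at w = -3, 4.
For w in [-3, 4], t = 2*w^2 - 5*w - 25 is on the left; area = ∫[-3,4] (-(2*w^2 - 2*w - 24)) dw = 343/3.

343/3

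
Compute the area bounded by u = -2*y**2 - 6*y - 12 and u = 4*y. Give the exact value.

Both boundary curves give u as a function of y, so integrate with respect to y. Setting them equal: -2*y**2 - 10*y - 12 = 0, i.e. -2*(y + 2)*(y + 3) = 0, so they meet at y = -3, -2.
For y in [-3, -2], u = -2*y**2 - 6*y - 12 is on the right; area = ∫[-3,-2] (-2*y**2 - 10*y - 12) dy = 1/3.

1/3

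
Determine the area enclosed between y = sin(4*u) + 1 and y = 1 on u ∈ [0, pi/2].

1

The difference (sin(4*u) + 1) - (1) = sin(4*u) changes sign at u = pi/4 inside [0, pi/2], so split the integral there.
∫[0,pi/4] (sin(4*u)) du = 1/2.
∫[pi/4,pi/2] (sin(4*u)) du = -1/2; the area of that piece is 1/2.
Total area = 1/2 + 1/2 = 1.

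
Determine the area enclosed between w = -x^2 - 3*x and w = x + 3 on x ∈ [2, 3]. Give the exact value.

On [2, 3], (-x^2 - 3*x) - (x + 3) = -x^2 - 4*x - 3 is ≤ 0 throughout, so the area is a single integral of |-x^2 - 4*x - 3|.
∫[2,3] (-x^2 - 4*x - 3) dx = -58/3; the area of that piece is 58/3.

58/3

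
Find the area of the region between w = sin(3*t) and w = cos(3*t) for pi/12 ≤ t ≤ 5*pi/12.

2*sqrt(2)/3

On [pi/12, 5*pi/12], (sin(3*t)) - (cos(3*t)) = sin(3*t) - cos(3*t) is ≥ 0 throughout, so the area is a single integral of |sin(3*t) - cos(3*t)|.
∫[pi/12,5*pi/12] (sin(3*t) - cos(3*t)) dt = 2*sqrt(2)/3.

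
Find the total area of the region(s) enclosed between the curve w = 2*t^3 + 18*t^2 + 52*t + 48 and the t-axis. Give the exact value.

1

The curve meets the t-axis where 2*t^3 + 18*t^2 + 52*t + 48 = 0, i.e. 2*(t + 2)*(t + 3)*(t + 4) = 0, at t = -4, -3, -2.
On [-4, -3] the curve lies above the axis; ∫[-4,-3] (2*t^3 + 18*t^2 + 52*t + 48) dt = 1/2, giving area 1/2.
On [-3, -2] the curve lies below the axis; ∫[-3,-2] (2*t^3 + 18*t^2 + 52*t + 48) dt = -1/2, giving area 1/2.
Total area = 1/2 + 1/2 = 1.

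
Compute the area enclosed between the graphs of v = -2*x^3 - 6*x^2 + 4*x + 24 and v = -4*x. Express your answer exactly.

Set the curves equal: -2*x^3 - 6*x^2 + 4*x + 24 = -4*x, so -2*x^3 - 6*x^2 + 8*x + 24 = 0, which factors as -2*(x - 2)*(x + 2)*(x + 3) = 0. The curves meet at x = -3, -2, 2.
On [-3, -2], v = -4*x is on top; that piece has area ∫[-3,-2] (-(-2*x^3 - 6*x^2 + 8*x + 24)) dx = 3/2.
On [-2, 2], v = -2*x^3 - 6*x^2 + 4*x + 24 is on top; that piece has area ∫[-2,2] (-2*x^3 - 6*x^2 + 8*x + 24) dx = 64.
Total enclosed area = 3/2 + 64 = 131/2.

131/2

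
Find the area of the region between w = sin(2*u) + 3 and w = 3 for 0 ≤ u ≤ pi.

The difference (sin(2*u) + 3) - (3) = sin(2*u) changes sign at u = pi/2 inside [0, pi], so split the integral there.
∫[0,pi/2] (sin(2*u)) du = 1.
∫[pi/2,pi] (sin(2*u)) du = -1; the area of that piece is 1.
Total area = 1 + 1 = 2.

2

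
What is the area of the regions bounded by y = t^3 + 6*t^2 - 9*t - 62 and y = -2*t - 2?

517/2

Set the curves equal: t^3 + 6*t^2 - 9*t - 62 = -2*t - 2, so t^3 + 6*t^2 - 7*t - 60 = 0, which factors as (t - 3)*(t + 4)*(t + 5) = 0. The curves meet at t = -5, -4, 3.
On [-5, -4], y = t^3 + 6*t^2 - 9*t - 62 is on top; that piece has area ∫[-5,-4] (t^3 + 6*t^2 - 7*t - 60) dt = 5/4.
On [-4, 3], y = -2*t - 2 is on top; that piece has area ∫[-4,3] (-(t^3 + 6*t^2 - 7*t - 60)) dt = 1029/4.
Total enclosed area = 5/4 + 1029/4 = 517/2.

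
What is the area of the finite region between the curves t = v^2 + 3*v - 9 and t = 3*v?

36

Both boundary curves give t as a function of v, so integrate with respect to v. Setting them equal: v^2 - 9 = 0, i.e. (v - 3)*(v + 3) = 0, so they meet at v = -3, 3.
For v in [-3, 3], t = v^2 + 3*v - 9 is on the left; area = ∫[-3,3] (-(v^2 - 9)) dv = 36.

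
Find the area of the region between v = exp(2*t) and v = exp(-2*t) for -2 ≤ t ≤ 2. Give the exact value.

The difference (exp(2*t)) - (exp(-2*t)) = exp(2*t) - exp(-2*t) changes sign at t = 0 inside [-2, 2], so split the integral there.
∫[-2,0] (exp(2*t) - exp(-2*t)) dt = -exp(4)/2 - exp(-4)/2 + 1; the area of that piece is -1 + exp(-4)/2 + exp(4)/2.
∫[0,2] (exp(2*t) - exp(-2*t)) dt = -1 + exp(-4)/2 + exp(4)/2.
Total area = (-1 + exp(-4)/2 + exp(4)/2) + (-1 + exp(-4)/2 + exp(4)/2) = -2 + exp(-4) + exp(4).

-2 + exp(-4) + exp(4)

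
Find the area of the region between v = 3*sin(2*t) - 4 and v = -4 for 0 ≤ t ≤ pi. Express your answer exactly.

6

The difference (3*sin(2*t) - 4) - (-4) = 3*sin(2*t) changes sign at t = pi/2 inside [0, pi], so split the integral there.
∫[0,pi/2] (3*sin(2*t)) dt = 3.
∫[pi/2,pi] (3*sin(2*t)) dt = -3; the area of that piece is 3.
Total area = 3 + 3 = 6.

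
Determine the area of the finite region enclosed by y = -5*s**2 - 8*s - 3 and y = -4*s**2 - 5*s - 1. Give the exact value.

Set the curves equal: -5*s**2 - 8*s - 3 = -4*s**2 - 5*s - 1, so -s**2 - 3*s - 2 = 0, which factors as -(s + 1)*(s + 2) = 0. The curves meet at s = -2, -1.
On [-2, -1], y = -5*s**2 - 8*s - 3 is on top; that piece has area ∫[-2,-1] (-s**2 - 3*s - 2) ds = 1/6.

1/6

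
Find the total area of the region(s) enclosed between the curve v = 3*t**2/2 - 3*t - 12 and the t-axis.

The curve meets the t-axis where 3*t**2/2 - 3*t - 12 = 0, i.e. 3*(t - 4)*(t + 2)/2 = 0, at t = -2, 4.
On [-2, 4] the curve lies below the axis; ∫[-2,4] (3*t**2/2 - 3*t - 12) dt = -54, giving area 54.

54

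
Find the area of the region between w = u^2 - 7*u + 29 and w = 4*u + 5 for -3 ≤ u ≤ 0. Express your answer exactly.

261/2

On [-3, 0], (u^2 - 7*u + 29) - (4*u + 5) = u^2 - 11*u + 24 is ≥ 0 throughout, so the area is a single integral of |u^2 - 11*u + 24|.
∫[-3,0] (u^2 - 11*u + 24) du = 261/2.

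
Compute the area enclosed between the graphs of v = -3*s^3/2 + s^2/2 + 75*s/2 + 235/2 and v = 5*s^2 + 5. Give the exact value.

786

Set the curves equal: -3*s^3/2 + s^2/2 + 75*s/2 + 235/2 = 5*s^2 + 5, so -3*s^3/2 - 9*s^2/2 + 75*s/2 + 225/2 = 0, which factors as -3*(s - 5)*(s + 3)*(s + 5)/2 = 0. The curves meet at s = -5, -3, 5.
On [-5, -3], v = 5*s^2 + 5 is on top; that piece has area ∫[-5,-3] (-(-3*s^3/2 - 9*s^2/2 + 75*s/2 + 225/2)) ds = 18.
On [-3, 5], v = -3*s^3/2 + s^2/2 + 75*s/2 + 235/2 is on top; that piece has area ∫[-3,5] (-3*s^3/2 - 9*s^2/2 + 75*s/2 + 225/2) ds = 768.
Total enclosed area = 18 + 768 = 786.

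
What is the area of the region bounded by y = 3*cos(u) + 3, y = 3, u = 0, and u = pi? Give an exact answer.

6

The difference (3*cos(u) + 3) - (3) = 3*cos(u) changes sign at u = pi/2 inside [0, pi], so split the integral there.
∫[0,pi/2] (3*cos(u)) du = 3.
∫[pi/2,pi] (3*cos(u)) du = -3; the area of that piece is 3.
Total area = 3 + 3 = 6.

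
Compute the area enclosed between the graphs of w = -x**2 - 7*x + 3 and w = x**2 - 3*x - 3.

Set the curves equal: -x**2 - 7*x + 3 = x**2 - 3*x - 3, so -2*x**2 - 4*x + 6 = 0, which factors as -2*(x - 1)*(x + 3) = 0. The curves meet at x = -3, 1.
On [-3, 1], w = -x**2 - 7*x + 3 is on top; that piece has area ∫[-3,1] (-2*x**2 - 4*x + 6) dx = 64/3.

64/3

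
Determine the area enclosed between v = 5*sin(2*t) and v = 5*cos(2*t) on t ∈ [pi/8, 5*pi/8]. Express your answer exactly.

5*sqrt(2)

On [pi/8, 5*pi/8], (5*sin(2*t)) - (5*cos(2*t)) = 5*sin(2*t) - 5*cos(2*t) is ≥ 0 throughout, so the area is a single integral of |5*sin(2*t) - 5*cos(2*t)|.
∫[pi/8,5*pi/8] (5*sin(2*t) - 5*cos(2*t)) dt = 5*sqrt(2).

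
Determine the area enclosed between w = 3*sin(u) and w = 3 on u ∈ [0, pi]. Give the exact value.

On [0, pi], (3*sin(u)) - (3) = 3*sin(u) - 3 is ≤ 0 throughout, so the area is a single integral of |3*sin(u) - 3|.
∫[0,pi] (3*sin(u) - 3) du = 6 - 3*pi; the area of that piece is -6 + 3*pi.

-6 + 3*pi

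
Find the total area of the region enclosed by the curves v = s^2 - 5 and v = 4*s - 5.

Set the curves equal: s^2 - 5 = 4*s - 5, so s^2 - 4*s = 0, which factors as s*(s - 4) = 0. The curves meet at s = 0, 4.
On [0, 4], v = 4*s - 5 is on top; that piece has area ∫[0,4] (-(s^2 - 4*s)) ds = 32/3.

32/3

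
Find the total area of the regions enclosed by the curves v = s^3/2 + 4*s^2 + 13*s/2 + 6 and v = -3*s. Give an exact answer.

Set the curves equal: s^3/2 + 4*s^2 + 13*s/2 + 6 = -3*s, so s^3/2 + 4*s^2 + 19*s/2 + 6 = 0, which factors as (s + 1)*(s + 3)*(s + 4)/2 = 0. The curves meet at s = -4, -3, -1.
On [-4, -3], v = s^3/2 + 4*s^2 + 13*s/2 + 6 is on top; that piece has area ∫[-4,-3] (s^3/2 + 4*s^2 + 19*s/2 + 6) ds = 5/24.
On [-3, -1], v = -3*s is on top; that piece has area ∫[-3,-1] (-(s^3/2 + 4*s^2 + 19*s/2 + 6)) ds = 4/3.
Total enclosed area = 5/24 + 4/3 = 37/24.

37/24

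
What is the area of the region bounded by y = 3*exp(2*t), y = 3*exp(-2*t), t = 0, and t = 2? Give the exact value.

-3 + 3*exp(-4)/2 + 3*exp(4)/2

On [0, 2], (3*exp(2*t)) - (3*exp(-2*t)) = 3*exp(2*t) - 3*exp(-2*t) is ≥ 0 throughout, so the area is a single integral of |3*exp(2*t) - 3*exp(-2*t)|.
∫[0,2] (3*exp(2*t) - 3*exp(-2*t)) dt = -3 + 3*exp(-4)/2 + 3*exp(4)/2.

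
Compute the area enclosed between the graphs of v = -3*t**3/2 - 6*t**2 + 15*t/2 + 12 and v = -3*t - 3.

937/8

Set the curves equal: -3*t**3/2 - 6*t**2 + 15*t/2 + 12 = -3*t - 3, so -3*t**3/2 - 6*t**2 + 21*t/2 + 15 = 0, which factors as -3*(t - 2)*(t + 1)*(t + 5)/2 = 0. The curves meet at t = -5, -1, 2.
On [-5, -1], v = -3*t - 3 is on top; that piece has area ∫[-5,-1] (-(-3*t**3/2 - 6*t**2 + 21*t/2 + 15)) dt = 80.
On [-1, 2], v = -3*t**3/2 - 6*t**2 + 15*t/2 + 12 is on top; that piece has area ∫[-1,2] (-3*t**3/2 - 6*t**2 + 21*t/2 + 15) dt = 297/8.
Total enclosed area = 80 + 297/8 = 937/8.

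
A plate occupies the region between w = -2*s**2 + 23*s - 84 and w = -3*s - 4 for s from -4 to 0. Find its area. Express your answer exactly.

1712/3

On [-4, 0], (-2*s**2 + 23*s - 84) - (-3*s - 4) = -2*s**2 + 26*s - 80 is ≤ 0 throughout, so the area is a single integral of |-2*s**2 + 26*s - 80|.
∫[-4,0] (-2*s**2 + 26*s - 80) ds = -1712/3; the area of that piece is 1712/3.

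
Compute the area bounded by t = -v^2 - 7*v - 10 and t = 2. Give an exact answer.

Both boundary curves give t as a function of v, so integrate with respect to v. Setting them equal: -v^2 - 7*v - 12 = 0, i.e. -(v + 3)*(v + 4) = 0, so they meet at v = -4, -3.
For v in [-4, -3], t = -v^2 - 7*v - 10 is on the right; area = ∫[-4,-3] (-v^2 - 7*v - 12) dv = 1/6.

1/6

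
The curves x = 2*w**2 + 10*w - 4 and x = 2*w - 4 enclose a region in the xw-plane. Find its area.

64/3

Both boundary curves give x as a function of w, so integrate with respect to w. Setting them equal: 2*w**2 + 8*w = 0, i.e. 2*w*(w + 4) = 0, so they meet at w = -4, 0.
For w in [-4, 0], x = 2*w**2 + 10*w - 4 is on the left; area = ∫[-4,0] (-(2*w**2 + 8*w)) dw = 64/3.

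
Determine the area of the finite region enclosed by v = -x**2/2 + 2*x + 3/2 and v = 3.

Set the curves equal: -x**2/2 + 2*x + 3/2 = 3, so -x**2/2 + 2*x - 3/2 = 0, which factors as -(x - 3)*(x - 1)/2 = 0. The curves meet at x = 1, 3.
On [1, 3], v = -x**2/2 + 2*x + 3/2 is on top; that piece has area ∫[1,3] (-x**2/2 + 2*x - 3/2) dx = 2/3.

2/3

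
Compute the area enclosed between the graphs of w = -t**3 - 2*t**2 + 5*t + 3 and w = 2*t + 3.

Set the curves equal: -t**3 - 2*t**2 + 5*t + 3 = 2*t + 3, so -t**3 - 2*t**2 + 3*t = 0, which factors as -t*(t - 1)*(t + 3) = 0. The curves meet at t = -3, 0, 1.
On [-3, 0], w = 2*t + 3 is on top; that piece has area ∫[-3,0] (-(-t**3 - 2*t**2 + 3*t)) dt = 45/4.
On [0, 1], w = -t**3 - 2*t**2 + 5*t + 3 is on top; that piece has area ∫[0,1] (-t**3 - 2*t**2 + 3*t) dt = 7/12.
Total enclosed area = 45/4 + 7/12 = 71/6.

71/6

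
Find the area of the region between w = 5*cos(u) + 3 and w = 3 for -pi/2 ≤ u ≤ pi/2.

On [-pi/2, pi/2], (5*cos(u) + 3) - (3) = 5*cos(u) is ≥ 0 throughout, so the area is a single integral of |5*cos(u)|.
∫[-pi/2,pi/2] (5*cos(u)) du = 10.

10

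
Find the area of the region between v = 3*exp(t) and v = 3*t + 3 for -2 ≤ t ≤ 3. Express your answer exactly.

On [-2, 3], (3*exp(t)) - (3*t + 3) = -3*t + 3*exp(t) - 3 is ≥ 0 throughout, so the area is a single integral of |-3*t + 3*exp(t) - 3|.
∫[-2,3] (-3*t + 3*exp(t) - 3) dt = -45/2 - 3*exp(-2) + 3*exp(3).

-45/2 - 3*exp(-2) + 3*exp(3)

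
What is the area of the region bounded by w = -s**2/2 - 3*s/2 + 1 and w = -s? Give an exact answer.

Set the curves equal: -s**2/2 - 3*s/2 + 1 = -s, so -s**2/2 - s/2 + 1 = 0, which factors as -(s - 1)*(s + 2)/2 = 0. The curves meet at s = -2, 1.
On [-2, 1], w = -s**2/2 - 3*s/2 + 1 is on top; that piece has area ∫[-2,1] (-s**2/2 - s/2 + 1) ds = 9/4.

9/4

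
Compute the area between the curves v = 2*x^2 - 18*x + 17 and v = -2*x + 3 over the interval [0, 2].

The difference (2*x^2 - 18*x + 17) - (-2*x + 3) = 2*x^2 - 16*x + 14 changes sign at x = 1 inside [0, 2], so split the integral there.
∫[0,1] (2*x^2 - 16*x + 14) dx = 20/3.
∫[1,2] (2*x^2 - 16*x + 14) dx = -16/3; the area of that piece is 16/3.
Total area = 20/3 + 16/3 = 12.

12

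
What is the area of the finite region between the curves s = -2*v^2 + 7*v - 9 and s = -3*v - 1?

9

Both boundary curves give s as a function of v, so integrate with respect to v. Setting them equal: -2*v^2 + 10*v - 8 = 0, i.e. -2*(v - 4)*(v - 1) = 0, so they meet at v = 1, 4.
For v in [1, 4], s = -2*v^2 + 7*v - 9 is on the right; area = ∫[1,4] (-2*v^2 + 10*v - 8) dv = 9.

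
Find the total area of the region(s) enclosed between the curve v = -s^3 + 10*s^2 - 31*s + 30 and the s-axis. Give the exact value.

37/12

The curve meets the s-axis where -s^3 + 10*s^2 - 31*s + 30 = 0, i.e. -(s - 5)*(s - 3)*(s - 2) = 0, at s = 2, 3, 5.
On [2, 3] the curve lies below the axis; ∫[2,3] (-s^3 + 10*s^2 - 31*s + 30) ds = -5/12, giving area 5/12.
On [3, 5] the curve lies above the axis; ∫[3,5] (-s^3 + 10*s^2 - 31*s + 30) ds = 8/3, giving area 8/3.
Total area = 5/12 + 8/3 = 37/12.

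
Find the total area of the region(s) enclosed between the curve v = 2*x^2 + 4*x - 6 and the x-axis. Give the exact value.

The curve meets the x-axis where 2*x^2 + 4*x - 6 = 0, i.e. 2*(x - 1)*(x + 3) = 0, at x = -3, 1.
On [-3, 1] the curve lies below the axis; ∫[-3,1] (2*x^2 + 4*x - 6) dx = -64/3, giving area 64/3.

64/3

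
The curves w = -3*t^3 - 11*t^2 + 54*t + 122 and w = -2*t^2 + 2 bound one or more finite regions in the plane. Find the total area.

Set the curves equal: -3*t^3 - 11*t^2 + 54*t + 122 = -2*t^2 + 2, so -3*t^3 - 9*t^2 + 54*t + 120 = 0, which factors as -3*(t - 4)*(t + 2)*(t + 5) = 0. The curves meet at t = -5, -2, 4.
On [-5, -2], w = -2*t^2 + 2 is on top; that piece has area ∫[-5,-2] (-(-3*t^3 - 9*t^2 + 54*t + 120)) dt = 405/4.
On [-2, 4], w = -3*t^3 - 11*t^2 + 54*t + 122 is on top; that piece has area ∫[-2,4] (-3*t^3 - 9*t^2 + 54*t + 120) dt = 648.
Total enclosed area = 405/4 + 648 = 2997/4.

2997/4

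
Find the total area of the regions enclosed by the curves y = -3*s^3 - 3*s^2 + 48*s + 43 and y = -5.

Set the curves equal: -3*s^3 - 3*s^2 + 48*s + 43 = -5, so -3*s^3 - 3*s^2 + 48*s + 48 = 0, which factors as -3*(s - 4)*(s + 1)*(s + 4) = 0. The curves meet at s = -4, -1, 4.
On [-4, -1], y = -5 is on top; that piece has area ∫[-4,-1] (-(-3*s^3 - 3*s^2 + 48*s + 48)) ds = 351/4.
On [-1, 4], y = -3*s^3 - 3*s^2 + 48*s + 43 is on top; that piece has area ∫[-1,4] (-3*s^3 - 3*s^2 + 48*s + 48) ds = 1375/4.
Total enclosed area = 351/4 + 1375/4 = 863/2.

863/2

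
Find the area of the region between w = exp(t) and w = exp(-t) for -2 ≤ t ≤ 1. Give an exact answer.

-4 + exp(-2) + exp(-1) + exp(1) + exp(2)

The difference (exp(t)) - (exp(-t)) = exp(t) - exp(-t) changes sign at t = 0 inside [-2, 1], so split the integral there.
∫[-2,0] (exp(t) - exp(-t)) dt = -exp(2) - exp(-2) + 2; the area of that piece is -2 + exp(-2) + exp(2).
∫[0,1] (exp(t) - exp(-t)) dt = -2 + exp(-1) + exp(1).
Total area = (-2 + exp(-2) + exp(2)) + (-2 + exp(-1) + exp(1)) = -4 + exp(-2) + exp(-1) + exp(1) + exp(2).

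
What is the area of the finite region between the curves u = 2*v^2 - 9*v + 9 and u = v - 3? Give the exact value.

1/3

Both boundary curves give u as a function of v, so integrate with respect to v. Setting them equal: 2*v^2 - 10*v + 12 = 0, i.e. 2*(v - 3)*(v - 2) = 0, so they meet at v = 2, 3.
For v in [2, 3], u = 2*v^2 - 9*v + 9 is on the left; area = ∫[2,3] (-(2*v^2 - 10*v + 12)) dv = 1/3.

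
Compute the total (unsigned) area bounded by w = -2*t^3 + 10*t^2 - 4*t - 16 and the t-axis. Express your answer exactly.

The curve meets the t-axis where -2*t^3 + 10*t^2 - 4*t - 16 = 0, i.e. -2*(t - 4)*(t - 2)*(t + 1) = 0, at t = -1, 2, 4.
On [-1, 2] the curve lies below the axis; ∫[-1,2] (-2*t^3 + 10*t^2 - 4*t - 16) dt = -63/2, giving area 63/2.
On [2, 4] the curve lies above the axis; ∫[2,4] (-2*t^3 + 10*t^2 - 4*t - 16) dt = 32/3, giving area 32/3.
Total area = 63/2 + 32/3 = 253/6.

253/6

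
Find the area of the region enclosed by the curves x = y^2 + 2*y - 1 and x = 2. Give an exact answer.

Both boundary curves give x as a function of y, so integrate with respect to y. Setting them equal: y^2 + 2*y - 3 = 0, i.e. (y - 1)*(y + 3) = 0, so they meet at y = -3, 1.
For y in [-3, 1], x = y^2 + 2*y - 1 is on the left; area = ∫[-3,1] (-(y^2 + 2*y - 3)) dy = 32/3.

32/3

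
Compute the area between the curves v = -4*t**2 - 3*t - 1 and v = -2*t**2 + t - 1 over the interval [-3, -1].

The difference (-4*t**2 - 3*t - 1) - (-2*t**2 + t - 1) = -2*t**2 - 4*t changes sign at t = -2 inside [-3, -1], so split the integral there.
∫[-3,-2] (-2*t**2 - 4*t) dt = -8/3; the area of that piece is 8/3.
∫[-2,-1] (-2*t**2 - 4*t) dt = 4/3.
Total area = 8/3 + 4/3 = 4.

4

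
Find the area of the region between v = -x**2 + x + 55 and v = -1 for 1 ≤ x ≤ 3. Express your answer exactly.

322/3

On [1, 3], (-x**2 + x + 55) - (-1) = -x**2 + x + 56 is ≥ 0 throughout, so the area is a single integral of |-x**2 + x + 56|.
∫[1,3] (-x**2 + x + 56) dx = 322/3.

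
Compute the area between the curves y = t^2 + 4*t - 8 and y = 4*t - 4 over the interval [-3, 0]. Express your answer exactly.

The difference (t^2 + 4*t - 8) - (4*t - 4) = t^2 - 4 changes sign at t = -2 inside [-3, 0], so split the integral there.
∫[-3,-2] (t^2 - 4) dt = 7/3.
∫[-2,0] (t^2 - 4) dt = -16/3; the area of that piece is 16/3.
Total area = 7/3 + 16/3 = 23/3.

23/3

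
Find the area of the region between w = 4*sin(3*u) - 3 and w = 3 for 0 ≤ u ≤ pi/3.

On [0, pi/3], (4*sin(3*u) - 3) - (3) = 4*sin(3*u) - 6 is ≤ 0 throughout, so the area is a single integral of |4*sin(3*u) - 6|.
∫[0,pi/3] (4*sin(3*u) - 6) du = 8/3 - 2*pi; the area of that piece is -8/3 + 2*pi.

-8/3 + 2*pi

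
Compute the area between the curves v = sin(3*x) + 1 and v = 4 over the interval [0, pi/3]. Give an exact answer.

On [0, pi/3], (sin(3*x) + 1) - (4) = sin(3*x) - 3 is ≤ 0 throughout, so the area is a single integral of |sin(3*x) - 3|.
∫[0,pi/3] (sin(3*x) - 3) dx = 2/3 - pi; the area of that piece is -2/3 + pi.

-2/3 + pi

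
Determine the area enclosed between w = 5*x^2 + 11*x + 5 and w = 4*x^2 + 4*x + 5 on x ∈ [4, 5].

On [4, 5], (5*x^2 + 11*x + 5) - (4*x^2 + 4*x + 5) = x^2 + 7*x is ≥ 0 throughout, so the area is a single integral of |x^2 + 7*x|.
∫[4,5] (x^2 + 7*x) dx = 311/6.

311/6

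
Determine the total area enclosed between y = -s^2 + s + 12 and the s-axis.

The curve meets the s-axis where -s^2 + s + 12 = 0, i.e. -(s - 4)*(s + 3) = 0, at s = -3, 4.
On [-3, 4] the curve lies above the axis; ∫[-3,4] (-s^2 + s + 12) ds = 343/6, giving area 343/6.

343/6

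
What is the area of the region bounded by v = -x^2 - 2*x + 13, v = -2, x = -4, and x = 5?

301/3

The difference (-x^2 - 2*x + 13) - (-2) = -x^2 - 2*x + 15 changes sign at x = 3 inside [-4, 5], so split the integral there.
∫[-4,3] (-x^2 - 2*x + 15) dx = 245/3.
∫[3,5] (-x^2 - 2*x + 15) dx = -56/3; the area of that piece is 56/3.
Total area = 245/3 + 56/3 = 301/3.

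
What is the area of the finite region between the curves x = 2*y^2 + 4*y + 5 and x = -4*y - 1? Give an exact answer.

Both boundary curves give x as a function of y, so integrate with respect to y. Setting them equal: 2*y^2 + 8*y + 6 = 0, i.e. 2*(y + 1)*(y + 3) = 0, so they meet at y = -3, -1.
For y in [-3, -1], x = 2*y^2 + 4*y + 5 is on the left; area = ∫[-3,-1] (-(2*y^2 + 8*y + 6)) dy = 8/3.

8/3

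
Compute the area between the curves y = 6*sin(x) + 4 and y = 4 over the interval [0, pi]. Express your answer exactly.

On [0, pi], (6*sin(x) + 4) - (4) = 6*sin(x) is ≥ 0 throughout, so the area is a single integral of |6*sin(x)|.
∫[0,pi] (6*sin(x)) dx = 12.

12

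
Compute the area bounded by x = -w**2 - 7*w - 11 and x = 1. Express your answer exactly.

1/6

Both boundary curves give x as a function of w, so integrate with respect to w. Setting them equal: -w**2 - 7*w - 12 = 0, i.e. -(w + 3)*(w + 4) = 0, so they meet at w = -4, -3.
For w in [-4, -3], x = -w**2 - 7*w - 11 is on the right; area = ∫[-4,-3] (-w**2 - 7*w - 12) dw = 1/6.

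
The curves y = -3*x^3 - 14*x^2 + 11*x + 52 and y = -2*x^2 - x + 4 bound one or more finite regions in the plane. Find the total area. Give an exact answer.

Set the curves equal: -3*x^3 - 14*x^2 + 11*x + 52 = -2*x^2 - x + 4, so -3*x^3 - 12*x^2 + 12*x + 48 = 0, which factors as -3*(x - 2)*(x + 2)*(x + 4) = 0. The curves meet at x = -4, -2, 2.
On [-4, -2], y = -2*x^2 - x + 4 is on top; that piece has area ∫[-4,-2] (-(-3*x^3 - 12*x^2 + 12*x + 48)) dx = 20.
On [-2, 2], y = -3*x^3 - 14*x^2 + 11*x + 52 is on top; that piece has area ∫[-2,2] (-3*x^3 - 12*x^2 + 12*x + 48) dx = 128.
Total enclosed area = 20 + 128 = 148.

148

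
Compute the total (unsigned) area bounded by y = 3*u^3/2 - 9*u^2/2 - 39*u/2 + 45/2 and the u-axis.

192

The curve meets the u-axis where 3*u^3/2 - 9*u^2/2 - 39*u/2 + 45/2 = 0, i.e. 3*(u - 5)*(u - 1)*(u + 3)/2 = 0, at u = -3, 1, 5.
On [-3, 1] the curve lies above the axis; ∫[-3,1] (3*u^3/2 - 9*u^2/2 - 39*u/2 + 45/2) du = 96, giving area 96.
On [1, 5] the curve lies below the axis; ∫[1,5] (3*u^3/2 - 9*u^2/2 - 39*u/2 + 45/2) du = -96, giving area 96.
Total area = 96 + 96 = 192.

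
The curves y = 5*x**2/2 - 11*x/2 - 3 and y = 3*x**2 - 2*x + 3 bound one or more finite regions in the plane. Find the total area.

1/12

Set the curves equal: 5*x**2/2 - 11*x/2 - 3 = 3*x**2 - 2*x + 3, so -x**2/2 - 7*x/2 - 6 = 0, which factors as -(x + 3)*(x + 4)/2 = 0. The curves meet at x = -4, -3.
On [-4, -3], y = 5*x**2/2 - 11*x/2 - 3 is on top; that piece has area ∫[-4,-3] (-x**2/2 - 7*x/2 - 6) dx = 1/12.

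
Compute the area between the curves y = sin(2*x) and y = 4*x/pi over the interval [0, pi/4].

On [0, pi/4], (sin(2*x)) - (4*x/pi) = -4*x/pi + sin(2*x) is ≥ 0 throughout, so the area is a single integral of |-4*x/pi + sin(2*x)|.
∫[0,pi/4] (-4*x/pi + sin(2*x)) dx = 1/2 - pi/8.

1/2 - pi/8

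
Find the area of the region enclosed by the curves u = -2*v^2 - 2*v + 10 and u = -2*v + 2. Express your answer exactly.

Both boundary curves give u as a function of v, so integrate with respect to v. Setting them equal: -2*v^2 + 8 = 0, i.e. -2*(v - 2)*(v + 2) = 0, so they meet at v = -2, 2.
For v in [-2, 2], u = -2*v^2 - 2*v + 10 is on the right; area = ∫[-2,2] (-2*v^2 + 8) dv = 64/3.

64/3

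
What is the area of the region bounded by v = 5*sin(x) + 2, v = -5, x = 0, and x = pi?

On [0, pi], (5*sin(x) + 2) - (-5) = 5*sin(x) + 7 is ≥ 0 throughout, so the area is a single integral of |5*sin(x) + 7|.
∫[0,pi] (5*sin(x) + 7) dx = 10 + 7*pi.

10 + 7*pi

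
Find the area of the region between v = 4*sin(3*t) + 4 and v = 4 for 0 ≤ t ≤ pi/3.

On [0, pi/3], (4*sin(3*t) + 4) - (4) = 4*sin(3*t) is ≥ 0 throughout, so the area is a single integral of |4*sin(3*t)|.
∫[0,pi/3] (4*sin(3*t)) dt = 8/3.

8/3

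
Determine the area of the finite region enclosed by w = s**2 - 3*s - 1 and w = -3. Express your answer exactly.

1/6

Set the curves equal: s**2 - 3*s - 1 = -3, so s**2 - 3*s + 2 = 0, which factors as (s - 2)*(s - 1) = 0. The curves meet at s = 1, 2.
On [1, 2], w = -3 is on top; that piece has area ∫[1,2] (-(s**2 - 3*s + 2)) ds = 1/6.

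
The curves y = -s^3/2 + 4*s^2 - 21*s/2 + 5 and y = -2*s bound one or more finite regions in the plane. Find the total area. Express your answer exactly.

71/12

Set the curves equal: -s^3/2 + 4*s^2 - 21*s/2 + 5 = -2*s, so -s^3/2 + 4*s^2 - 17*s/2 + 5 = 0, which factors as -(s - 5)*(s - 2)*(s - 1)/2 = 0. The curves meet at s = 1, 2, 5.
On [1, 2], y = -2*s is on top; that piece has area ∫[1,2] (-(-s^3/2 + 4*s^2 - 17*s/2 + 5)) ds = 7/24.
On [2, 5], y = -s^3/2 + 4*s^2 - 21*s/2 + 5 is on top; that piece has area ∫[2,5] (-s^3/2 + 4*s^2 - 17*s/2 + 5) ds = 45/8.
Total enclosed area = 7/24 + 45/8 = 71/12.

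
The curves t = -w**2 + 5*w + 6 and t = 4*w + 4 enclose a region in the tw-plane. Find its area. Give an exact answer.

9/2

Both boundary curves give t as a function of w, so integrate with respect to w. Setting them equal: -w**2 + w + 2 = 0, i.e. -(w - 2)*(w + 1) = 0, so they meet at w = -1, 2.
For w in [-1, 2], t = -w**2 + 5*w + 6 is on the right; area = ∫[-1,2] (-w**2 + w + 2) dw = 9/2.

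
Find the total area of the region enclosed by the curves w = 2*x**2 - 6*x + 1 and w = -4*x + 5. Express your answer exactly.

9

Set the curves equal: 2*x**2 - 6*x + 1 = -4*x + 5, so 2*x**2 - 2*x - 4 = 0, which factors as 2*(x - 2)*(x + 1) = 0. The curves meet at x = -1, 2.
On [-1, 2], w = -4*x + 5 is on top; that piece has area ∫[-1,2] (-(2*x**2 - 2*x - 4)) dx = 9.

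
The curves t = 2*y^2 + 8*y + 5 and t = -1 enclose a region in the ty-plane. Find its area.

8/3

Both boundary curves give t as a function of y, so integrate with respect to y. Setting them equal: 2*y^2 + 8*y + 6 = 0, i.e. 2*(y + 1)*(y + 3) = 0, so they meet at y = -3, -1.
For y in [-3, -1], t = 2*y^2 + 8*y + 5 is on the left; area = ∫[-3,-1] (-(2*y^2 + 8*y + 6)) dy = 8/3.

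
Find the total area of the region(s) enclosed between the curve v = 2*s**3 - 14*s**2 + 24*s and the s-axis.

The curve meets the s-axis where 2*s**3 - 14*s**2 + 24*s = 0, i.e. 2*s*(s - 4)*(s - 3) = 0, at s = 0, 3, 4.
On [0, 3] the curve lies above the axis; ∫[0,3] (2*s**3 - 14*s**2 + 24*s) ds = 45/2, giving area 45/2.
On [3, 4] the curve lies below the axis; ∫[3,4] (2*s**3 - 14*s**2 + 24*s) ds = -7/6, giving area 7/6.
Total area = 45/2 + 7/6 = 71/3.

71/3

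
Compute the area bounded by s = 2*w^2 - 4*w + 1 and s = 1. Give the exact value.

Both boundary curves give s as a function of w, so integrate with respect to w. Setting them equal: 2*w^2 - 4*w = 0, i.e. 2*w*(w - 2) = 0, so they meet at w = 0, 2.
For w in [0, 2], s = 2*w^2 - 4*w + 1 is on the left; area = ∫[0,2] (-(2*w^2 - 4*w)) dw = 8/3.

8/3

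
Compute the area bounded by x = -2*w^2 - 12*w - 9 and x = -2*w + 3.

1/3

Both boundary curves give x as a function of w, so integrate with respect to w. Setting them equal: -2*w^2 - 10*w - 12 = 0, i.e. -2*(w + 2)*(w + 3) = 0, so they meet at w = -3, -2.
For w in [-3, -2], x = -2*w^2 - 12*w - 9 is on the right; area = ∫[-3,-2] (-2*w^2 - 10*w - 12) dw = 1/3.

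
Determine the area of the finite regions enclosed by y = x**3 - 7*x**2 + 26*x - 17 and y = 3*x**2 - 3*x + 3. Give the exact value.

Set the curves equal: x**3 - 7*x**2 + 26*x - 17 = 3*x**2 - 3*x + 3, so x**3 - 10*x**2 + 29*x - 20 = 0, which factors as (x - 5)*(x - 4)*(x - 1) = 0. The curves meet at x = 1, 4, 5.
On [1, 4], y = x**3 - 7*x**2 + 26*x - 17 is on top; that piece has area ∫[1,4] (x**3 - 10*x**2 + 29*x - 20) dx = 45/4.
On [4, 5], y = 3*x**2 - 3*x + 3 is on top; that piece has area ∫[4,5] (-(x**3 - 10*x**2 + 29*x - 20)) dx = 7/12.
Total enclosed area = 45/4 + 7/12 = 71/6.

71/6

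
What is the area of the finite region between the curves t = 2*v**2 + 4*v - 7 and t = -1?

Both boundary curves give t as a function of v, so integrate with respect to v. Setting them equal: 2*v**2 + 4*v - 6 = 0, i.e. 2*(v - 1)*(v + 3) = 0, so they meet at v = -3, 1.
For v in [-3, 1], t = 2*v**2 + 4*v - 7 is on the left; area = ∫[-3,1] (-(2*v**2 + 4*v - 6)) dv = 64/3.

64/3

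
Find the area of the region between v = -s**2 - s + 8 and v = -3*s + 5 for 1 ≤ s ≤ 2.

On [1, 2], (-s**2 - s + 8) - (-3*s + 5) = -s**2 + 2*s + 3 is ≥ 0 throughout, so the area is a single integral of |-s**2 + 2*s + 3|.
∫[1,2] (-s**2 + 2*s + 3) ds = 11/3.

11/3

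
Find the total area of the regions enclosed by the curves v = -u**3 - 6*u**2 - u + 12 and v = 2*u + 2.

Set the curves equal: -u**3 - 6*u**2 - u + 12 = 2*u + 2, so -u**3 - 6*u**2 - 3*u + 10 = 0, which factors as -(u - 1)*(u + 2)*(u + 5) = 0. The curves meet at u = -5, -2, 1.
On [-5, -2], v = 2*u + 2 is on top; that piece has area ∫[-5,-2] (-(-u**3 - 6*u**2 - 3*u + 10)) du = 81/4.
On [-2, 1], v = -u**3 - 6*u**2 - u + 12 is on top; that piece has area ∫[-2,1] (-u**3 - 6*u**2 - 3*u + 10) du = 81/4.
Total enclosed area = 81/4 + 81/4 = 81/2.

81/2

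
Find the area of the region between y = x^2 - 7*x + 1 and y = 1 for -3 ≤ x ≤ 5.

The difference (x^2 - 7*x + 1) - (1) = x^2 - 7*x changes sign at x = 0 inside [-3, 5], so split the integral there.
∫[-3,0] (x^2 - 7*x) dx = 81/2.
∫[0,5] (x^2 - 7*x) dx = -275/6; the area of that piece is 275/6.
Total area = 81/2 + 275/6 = 259/3.

259/3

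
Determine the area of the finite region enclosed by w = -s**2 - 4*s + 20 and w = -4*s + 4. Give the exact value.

Set the curves equal: -s**2 - 4*s + 20 = -4*s + 4, so -s**2 + 16 = 0, which factors as -(s - 4)*(s + 4) = 0. The curves meet at s = -4, 4.
On [-4, 4], w = -s**2 - 4*s + 20 is on top; that piece has area ∫[-4,4] (-s**2 + 16) ds = 256/3.

256/3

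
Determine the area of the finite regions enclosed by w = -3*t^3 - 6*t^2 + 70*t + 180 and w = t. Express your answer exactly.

5137/4

Set the curves equal: -3*t^3 - 6*t^2 + 70*t + 180 = t, so -3*t^3 - 6*t^2 + 69*t + 180 = 0, which factors as -3*(t - 5)*(t + 3)*(t + 4) = 0. The curves meet at t = -4, -3, 5.
On [-4, -3], w = t is on top; that piece has area ∫[-4,-3] (-(-3*t^3 - 6*t^2 + 69*t + 180)) dt = 17/4.
On [-3, 5], w = -3*t^3 - 6*t^2 + 70*t + 180 is on top; that piece has area ∫[-3,5] (-3*t^3 - 6*t^2 + 69*t + 180) dt = 1280.
Total enclosed area = 17/4 + 1280 = 5137/4.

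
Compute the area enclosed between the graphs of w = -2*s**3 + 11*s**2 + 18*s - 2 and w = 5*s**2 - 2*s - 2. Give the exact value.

407/2

Set the curves equal: -2*s**3 + 11*s**2 + 18*s - 2 = 5*s**2 - 2*s - 2, so -2*s**3 + 6*s**2 + 20*s = 0, which factors as -2*s*(s - 5)*(s + 2) = 0. The curves meet at s = -2, 0, 5.
On [-2, 0], w = 5*s**2 - 2*s - 2 is on top; that piece has area ∫[-2,0] (-(-2*s**3 + 6*s**2 + 20*s)) ds = 16.
On [0, 5], w = -2*s**3 + 11*s**2 + 18*s - 2 is on top; that piece has area ∫[0,5] (-2*s**3 + 6*s**2 + 20*s) ds = 375/2.
Total enclosed area = 16 + 375/2 = 407/2.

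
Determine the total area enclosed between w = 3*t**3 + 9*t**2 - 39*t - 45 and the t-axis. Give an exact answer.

384

The curve meets the t-axis where 3*t**3 + 9*t**2 - 39*t - 45 = 0, i.e. 3*(t - 3)*(t + 1)*(t + 5) = 0, at t = -5, -1, 3.
On [-5, -1] the curve lies above the axis; ∫[-5,-1] (3*t**3 + 9*t**2 - 39*t - 45) dt = 192, giving area 192.
On [-1, 3] the curve lies below the axis; ∫[-1,3] (3*t**3 + 9*t**2 - 39*t - 45) dt = -192, giving area 192.
Total area = 192 + 192 = 384.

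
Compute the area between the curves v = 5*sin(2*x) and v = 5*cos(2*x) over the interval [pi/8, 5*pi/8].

5*sqrt(2)

On [pi/8, 5*pi/8], (5*sin(2*x)) - (5*cos(2*x)) = 5*sin(2*x) - 5*cos(2*x) is ≥ 0 throughout, so the area is a single integral of |5*sin(2*x) - 5*cos(2*x)|.
∫[pi/8,5*pi/8] (5*sin(2*x) - 5*cos(2*x)) dx = 5*sqrt(2).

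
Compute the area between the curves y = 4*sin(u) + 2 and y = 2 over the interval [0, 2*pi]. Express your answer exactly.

The difference (4*sin(u) + 2) - (2) = 4*sin(u) changes sign at u = pi inside [0, 2*pi], so split the integral there.
∫[0,pi] (4*sin(u)) du = 8.
∫[pi,2*pi] (4*sin(u)) du = -8; the area of that piece is 8.
Total area = 8 + 8 = 16.

16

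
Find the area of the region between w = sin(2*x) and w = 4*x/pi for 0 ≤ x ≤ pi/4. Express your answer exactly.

1/2 - pi/8

On [0, pi/4], (sin(2*x)) - (4*x/pi) = -4*x/pi + sin(2*x) is ≥ 0 throughout, so the area is a single integral of |-4*x/pi + sin(2*x)|.
∫[0,pi/4] (-4*x/pi + sin(2*x)) dx = 1/2 - pi/8.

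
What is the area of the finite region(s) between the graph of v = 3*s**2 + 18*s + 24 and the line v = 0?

4

The curve meets the s-axis where 3*s**2 + 18*s + 24 = 0, i.e. 3*(s + 2)*(s + 4) = 0, at s = -4, -2.
On [-4, -2] the curve lies below the axis; ∫[-4,-2] (3*s**2 + 18*s + 24) ds = -4, giving area 4.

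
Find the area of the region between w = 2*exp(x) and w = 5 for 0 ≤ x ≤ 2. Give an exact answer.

-18 - 10*log(2) + 2*exp(2) + 10*log(5)

The difference (2*exp(x)) - (5) = 2*exp(x) - 5 changes sign at x = log(5/2) inside [0, 2], so split the integral there.
∫[0,log(5/2)] (2*exp(x) - 5) dx = log(32/3125) + 3; the area of that piece is -3 + log(3125/32).
∫[log(5/2),2] (2*exp(x) - 5) dx = -15 - 5*log(2) + 5*log(5) + 2*exp(2).
Total area = (-3 + log(3125/32)) + (-15 - 5*log(2) + 5*log(5) + 2*exp(2)) = -18 - 10*log(2) + 2*exp(2) + 10*log(5).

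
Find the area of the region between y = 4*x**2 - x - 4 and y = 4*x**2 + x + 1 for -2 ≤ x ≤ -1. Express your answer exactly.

2

On [-2, -1], (4*x**2 - x - 4) - (4*x**2 + x + 1) = -2*x - 5 is ≤ 0 throughout, so the area is a single integral of |-2*x - 5|.
∫[-2,-1] (-2*x - 5) dx = -2; the area of that piece is 2.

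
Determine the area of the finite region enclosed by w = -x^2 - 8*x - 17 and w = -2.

4/3

Set the curves equal: -x^2 - 8*x - 17 = -2, so -x^2 - 8*x - 15 = 0, which factors as -(x + 3)*(x + 5) = 0. The curves meet at x = -5, -3.
On [-5, -3], w = -x^2 - 8*x - 17 is on top; that piece has area ∫[-5,-3] (-x^2 - 8*x - 15) dx = 4/3.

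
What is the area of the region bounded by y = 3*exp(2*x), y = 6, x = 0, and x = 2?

The difference (3*exp(2*x)) - (6) = 3*exp(2*x) - 6 changes sign at x = log(2)/2 inside [0, 2], so split the integral there.
∫[0,log(2)/2] (3*exp(2*x) - 6) dx = 3/2 - log(8); the area of that piece is -3/2 + log(8).
∫[log(2)/2,2] (3*exp(2*x) - 6) dx = -15 + 3*log(2) + 3*exp(4)/2.
Total area = (-3/2 + log(8)) + (-15 + 3*log(2) + 3*exp(4)/2) = -33/2 + 6*log(2) + 3*exp(4)/2.

-33/2 + 6*log(2) + 3*exp(4)/2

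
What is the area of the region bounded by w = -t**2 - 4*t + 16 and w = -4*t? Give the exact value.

256/3

Set the curves equal: -t**2 - 4*t + 16 = -4*t, so -t**2 + 16 = 0, which factors as -(t - 4)*(t + 4) = 0. The curves meet at t = -4, 4.
On [-4, 4], w = -t**2 - 4*t + 16 is on top; that piece has area ∫[-4,4] (-t**2 + 16) dt = 256/3.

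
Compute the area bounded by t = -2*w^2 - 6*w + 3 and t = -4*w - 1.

9

Both boundary curves give t as a function of w, so integrate with respect to w. Setting them equal: -2*w^2 - 2*w + 4 = 0, i.e. -2*(w - 1)*(w + 2) = 0, so they meet at w = -2, 1.
For w in [-2, 1], t = -2*w^2 - 6*w + 3 is on the right; area = ∫[-2,1] (-2*w^2 - 2*w + 4) dw = 9.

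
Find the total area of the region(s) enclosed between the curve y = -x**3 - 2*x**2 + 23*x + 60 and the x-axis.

5137/12

The curve meets the x-axis where -x**3 - 2*x**2 + 23*x + 60 = 0, i.e. -(x - 5)*(x + 3)*(x + 4) = 0, at x = -4, -3, 5.
On [-4, -3] the curve lies below the axis; ∫[-4,-3] (-x**3 - 2*x**2 + 23*x + 60) dx = -17/12, giving area 17/12.
On [-3, 5] the curve lies above the axis; ∫[-3,5] (-x**3 - 2*x**2 + 23*x + 60) dx = 1280/3, giving area 1280/3.
Total area = 17/12 + 1280/3 = 5137/12.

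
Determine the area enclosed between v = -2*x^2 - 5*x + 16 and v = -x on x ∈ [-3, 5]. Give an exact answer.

416/3

The difference (-2*x^2 - 5*x + 16) - (-x) = -2*x^2 - 4*x + 16 changes sign at x = 2 inside [-3, 5], so split the integral there.
∫[-3,2] (-2*x^2 - 4*x + 16) dx = 200/3.
∫[2,5] (-2*x^2 - 4*x + 16) dx = -72; the area of that piece is 72.
Total area = 200/3 + 72 = 416/3.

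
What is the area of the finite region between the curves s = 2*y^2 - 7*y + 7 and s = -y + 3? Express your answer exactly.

1/3

Both boundary curves give s as a function of y, so integrate with respect to y. Setting them equal: 2*y^2 - 6*y + 4 = 0, i.e. 2*(y - 2)*(y - 1) = 0, so they meet at y = 1, 2.
For y in [1, 2], s = 2*y^2 - 7*y + 7 is on the left; area = ∫[1,2] (-(2*y^2 - 6*y + 4)) dy = 1/3.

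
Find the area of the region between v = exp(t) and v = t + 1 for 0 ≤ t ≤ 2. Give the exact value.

On [0, 2], (exp(t)) - (t + 1) = -t + exp(t) - 1 is ≥ 0 throughout, so the area is a single integral of |-t + exp(t) - 1|.
∫[0,2] (-t + exp(t) - 1) dt = -5 + exp(2).

-5 + exp(2)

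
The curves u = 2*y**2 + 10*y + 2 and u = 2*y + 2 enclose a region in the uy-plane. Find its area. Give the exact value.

Both boundary curves give u as a function of y, so integrate with respect to y. Setting them equal: 2*y**2 + 8*y = 0, i.e. 2*y*(y + 4) = 0, so they meet at y = -4, 0.
For y in [-4, 0], u = 2*y**2 + 10*y + 2 is on the left; area = ∫[-4,0] (-(2*y**2 + 8*y)) dy = 64/3.

64/3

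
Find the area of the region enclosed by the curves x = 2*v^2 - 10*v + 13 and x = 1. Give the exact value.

1/3

Both boundary curves give x as a function of v, so integrate with respect to v. Setting them equal: 2*v^2 - 10*v + 12 = 0, i.e. 2*(v - 3)*(v - 2) = 0, so they meet at v = 2, 3.
For v in [2, 3], x = 2*v^2 - 10*v + 13 is on the left; area = ∫[2,3] (-(2*v^2 - 10*v + 12)) dv = 1/3.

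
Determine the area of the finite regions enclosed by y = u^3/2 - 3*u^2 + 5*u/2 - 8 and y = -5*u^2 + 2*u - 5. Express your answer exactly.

Set the curves equal: u^3/2 - 3*u^2 + 5*u/2 - 8 = -5*u^2 + 2*u - 5, so u^3/2 + 2*u^2 + u/2 - 3 = 0, which factors as (u - 1)*(u + 2)*(u + 3)/2 = 0. The curves meet at u = -3, -2, 1.
On [-3, -2], y = u^3/2 - 3*u^2 + 5*u/2 - 8 is on top; that piece has area ∫[-3,-2] (u^3/2 + 2*u^2 + u/2 - 3) du = 7/24.
On [-2, 1], y = -5*u^2 + 2*u - 5 is on top; that piece has area ∫[-2,1] (-(u^3/2 + 2*u^2 + u/2 - 3)) du = 45/8.
Total enclosed area = 7/24 + 45/8 = 71/12.

71/12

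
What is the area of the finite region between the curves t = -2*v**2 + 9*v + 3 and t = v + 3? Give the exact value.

Both boundary curves give t as a function of v, so integrate with respect to v. Setting them equal: -2*v**2 + 8*v = 0, i.e. -2*v*(v - 4) = 0, so they meet at v = 0, 4.
For v in [0, 4], t = -2*v**2 + 9*v + 3 is on the right; area = ∫[0,4] (-2*v**2 + 8*v) dv = 64/3.

64/3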